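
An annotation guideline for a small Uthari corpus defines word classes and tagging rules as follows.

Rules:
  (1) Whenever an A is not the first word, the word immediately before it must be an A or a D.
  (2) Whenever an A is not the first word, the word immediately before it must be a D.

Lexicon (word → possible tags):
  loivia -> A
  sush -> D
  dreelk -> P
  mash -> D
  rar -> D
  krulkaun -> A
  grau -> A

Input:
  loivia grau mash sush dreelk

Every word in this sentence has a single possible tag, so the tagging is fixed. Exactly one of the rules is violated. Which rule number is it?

Fixed tagging: A A D D P.
Rule check: R1 ✓, R2 ✗.
Only rule 2 fails.

2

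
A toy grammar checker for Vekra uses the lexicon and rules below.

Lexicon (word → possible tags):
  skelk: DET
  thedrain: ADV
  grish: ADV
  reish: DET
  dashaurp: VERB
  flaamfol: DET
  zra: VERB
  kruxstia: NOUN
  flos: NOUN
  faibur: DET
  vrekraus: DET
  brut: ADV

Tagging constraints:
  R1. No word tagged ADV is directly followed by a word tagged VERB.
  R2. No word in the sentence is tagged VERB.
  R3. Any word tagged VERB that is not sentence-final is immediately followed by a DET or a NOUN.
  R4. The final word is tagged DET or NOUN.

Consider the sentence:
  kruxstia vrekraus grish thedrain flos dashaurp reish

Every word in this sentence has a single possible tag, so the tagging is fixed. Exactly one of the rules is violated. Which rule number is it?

Fixed tagging: NOUN DET ADV ADV NOUN VERB DET.
Applying the rules: R1 ok, R2 fails, R3 ok, R4 ok.
Only rule 2 fails.

2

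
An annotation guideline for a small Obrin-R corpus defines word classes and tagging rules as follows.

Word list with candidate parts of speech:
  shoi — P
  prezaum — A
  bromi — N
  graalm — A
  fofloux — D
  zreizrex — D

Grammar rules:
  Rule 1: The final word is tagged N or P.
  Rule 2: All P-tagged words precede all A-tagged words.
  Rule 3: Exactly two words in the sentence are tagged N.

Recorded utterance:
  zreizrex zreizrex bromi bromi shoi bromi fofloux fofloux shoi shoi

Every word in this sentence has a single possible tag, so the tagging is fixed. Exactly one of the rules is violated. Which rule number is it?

3

Fixed tagging: D D N N P N D D P P.
Checking each rule: R1 ✓, R2 ✓, R3 ✗.
Only rule 3 fails.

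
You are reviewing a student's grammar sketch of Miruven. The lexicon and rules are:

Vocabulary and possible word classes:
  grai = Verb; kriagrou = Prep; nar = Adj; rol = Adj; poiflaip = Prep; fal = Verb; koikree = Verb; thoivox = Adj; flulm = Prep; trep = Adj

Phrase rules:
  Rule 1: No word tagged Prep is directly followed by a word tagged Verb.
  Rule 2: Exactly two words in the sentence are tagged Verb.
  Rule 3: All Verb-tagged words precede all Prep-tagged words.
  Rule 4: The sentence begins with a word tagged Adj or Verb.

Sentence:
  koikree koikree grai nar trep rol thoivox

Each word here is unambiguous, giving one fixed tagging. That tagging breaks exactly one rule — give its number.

2

Fixed tagging: Verb Verb Verb Adj Adj Adj Adj.
Checking each rule: R1 holds, R2 violated, R3 holds, R4 holds.
Only rule 2 fails.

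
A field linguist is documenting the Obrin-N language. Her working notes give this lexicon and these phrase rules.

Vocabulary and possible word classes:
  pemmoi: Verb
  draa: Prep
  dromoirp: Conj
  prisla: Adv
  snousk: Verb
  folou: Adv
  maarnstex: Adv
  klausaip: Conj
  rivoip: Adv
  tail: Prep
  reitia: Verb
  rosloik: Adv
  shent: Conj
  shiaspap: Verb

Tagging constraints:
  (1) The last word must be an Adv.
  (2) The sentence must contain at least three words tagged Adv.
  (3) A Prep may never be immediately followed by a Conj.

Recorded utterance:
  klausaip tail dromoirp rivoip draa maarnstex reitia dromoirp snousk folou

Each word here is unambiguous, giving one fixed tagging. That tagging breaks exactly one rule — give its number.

3

Fixed tagging: Conj Prep Conj Adv Prep Adv Verb Conj Verb Adv.
Applying the rules: R1 holds, R2 holds, R3 violated.
Only rule 3 fails.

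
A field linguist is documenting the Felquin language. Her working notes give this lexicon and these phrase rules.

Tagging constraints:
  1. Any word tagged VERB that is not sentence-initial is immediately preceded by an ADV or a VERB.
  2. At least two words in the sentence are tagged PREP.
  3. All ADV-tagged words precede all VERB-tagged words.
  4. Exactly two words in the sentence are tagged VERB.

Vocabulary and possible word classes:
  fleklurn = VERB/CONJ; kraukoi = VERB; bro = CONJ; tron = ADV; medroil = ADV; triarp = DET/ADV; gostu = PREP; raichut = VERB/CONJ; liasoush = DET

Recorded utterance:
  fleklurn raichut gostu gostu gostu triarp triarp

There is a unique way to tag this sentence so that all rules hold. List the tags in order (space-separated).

VERB VERB PREP PREP PREP DET DET

Candidates per position — 1:fleklurn {VERB,CONJ}; 2:raichut {VERB,CONJ}; 3:gostu {PREP}; 4:gostu {PREP}; 5:gostu {PREP}; 6:triarp {DET,ADV}; 7:triarp {DET,ADV}.
Word 1 cannot be CONJ — rule 4 would then fail for every completion. It is VERB.
Word 2 cannot be CONJ — rule 4 would then fail for every completion. It is VERB.
Word 6 cannot be ADV — rule 3 would then fail for every completion. It is DET.
Word 7 cannot be ADV — rule 3 would then fail for every completion. It is DET.
So the tagging must be: VERB VERB PREP PREP PREP DET DET.
Checking: rule 1 ✓; rule 2 ✓; rule 3 ✓; rule 4 ✓.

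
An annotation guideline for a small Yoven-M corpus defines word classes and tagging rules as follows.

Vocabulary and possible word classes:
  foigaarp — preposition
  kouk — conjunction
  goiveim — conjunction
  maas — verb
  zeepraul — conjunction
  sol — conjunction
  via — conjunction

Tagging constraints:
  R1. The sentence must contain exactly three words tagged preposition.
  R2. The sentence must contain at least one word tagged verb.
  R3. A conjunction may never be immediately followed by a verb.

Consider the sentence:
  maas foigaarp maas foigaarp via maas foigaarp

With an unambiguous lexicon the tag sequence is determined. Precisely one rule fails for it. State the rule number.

3

Fixed tagging: verb preposition verb preposition conjunction verb preposition.
Checking each rule: R1 holds, R2 holds, R3 violated.
Only rule 3 fails.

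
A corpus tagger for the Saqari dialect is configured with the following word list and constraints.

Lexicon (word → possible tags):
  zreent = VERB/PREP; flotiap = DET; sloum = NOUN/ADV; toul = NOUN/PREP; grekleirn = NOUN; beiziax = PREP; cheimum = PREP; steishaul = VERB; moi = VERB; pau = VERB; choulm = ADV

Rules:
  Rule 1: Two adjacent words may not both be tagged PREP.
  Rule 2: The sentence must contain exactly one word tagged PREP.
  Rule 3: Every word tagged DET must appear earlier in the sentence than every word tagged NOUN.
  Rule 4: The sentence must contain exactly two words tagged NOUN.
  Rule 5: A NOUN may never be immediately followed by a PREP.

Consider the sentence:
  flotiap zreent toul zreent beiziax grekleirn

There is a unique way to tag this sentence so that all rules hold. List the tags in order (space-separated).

DET VERB NOUN VERB PREP NOUN

Candidates per position — 1:flotiap {DET}; 2:zreent {VERB,PREP}; 3:toul {NOUN,PREP}; 4:zreent {VERB,PREP}; 5:beiziax {PREP}; 6:grekleirn {NOUN}.
Word 2 cannot be PREP — rule 2 would then fail for every completion. It is VERB.
Word 3 cannot be PREP — rule 2 would then fail for every completion. It is NOUN.
Word 4 cannot be PREP — rule 1 would then fail for every completion. It is VERB.
The only consistent sequence is: DET VERB NOUN VERB PREP NOUN.
Checking: rule 1 ok; rule 2 ok; rule 3 ok; rule 4 ok; rule 5 ok.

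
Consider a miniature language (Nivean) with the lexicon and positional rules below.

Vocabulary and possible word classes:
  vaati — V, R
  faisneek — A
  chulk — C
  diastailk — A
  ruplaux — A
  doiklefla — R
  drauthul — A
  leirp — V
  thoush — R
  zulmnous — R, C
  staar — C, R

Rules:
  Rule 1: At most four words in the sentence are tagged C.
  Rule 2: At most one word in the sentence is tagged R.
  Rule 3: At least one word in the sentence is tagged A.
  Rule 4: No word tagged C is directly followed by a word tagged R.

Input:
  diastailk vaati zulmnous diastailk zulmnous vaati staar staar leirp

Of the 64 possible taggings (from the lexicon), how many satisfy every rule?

5

Candidates per position — 1:diastailk {A}; 2:vaati {V,R}; 3:zulmnous {R,C}; 4:diastailk {A}; 5:zulmnous {R,C}; 6:vaati {V,R}; 7:staar {C,R}; 8:staar {C,R}; 9:leirp {V}.
There are 64 candidate sequences in total.
The sequences that satisfy every rule: A V R A C V C C V; A V C A R V C C V; A V C A C V C C V; A V C A C V R C V; A R C A C V C C V.
Count = 5.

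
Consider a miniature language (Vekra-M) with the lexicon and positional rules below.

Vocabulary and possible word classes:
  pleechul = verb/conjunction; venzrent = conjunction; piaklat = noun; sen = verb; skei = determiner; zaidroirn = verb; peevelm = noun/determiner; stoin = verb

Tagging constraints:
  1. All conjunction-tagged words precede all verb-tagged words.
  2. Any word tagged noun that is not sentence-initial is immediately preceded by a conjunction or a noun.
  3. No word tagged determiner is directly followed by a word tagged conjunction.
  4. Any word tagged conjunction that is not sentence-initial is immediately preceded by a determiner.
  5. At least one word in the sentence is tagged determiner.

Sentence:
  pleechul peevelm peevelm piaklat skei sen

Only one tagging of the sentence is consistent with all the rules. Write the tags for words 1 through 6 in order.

conjunction noun noun noun determiner verb

Candidates per position — 1:pleechul {verb,conjunction}; 2:peevelm {noun,determiner}; 3:peevelm {noun,determiner}; 4:piaklat {noun}; 5:skei {determiner}; 6:sen {verb}.
If word 1 were verb, no tagging could satisfy rule 2; so word 1 is conjunction.
If word 2 were determiner, no tagging could satisfy rule 2; so word 2 is noun.
If word 3 were determiner, no tagging could satisfy rule 2; so word 3 is noun.
The unique satisfying tagging is: conjunction noun noun noun determiner verb.
Verifying each rule — rule 1 ok; rule 2 ok; rule 3 ok; rule 4 ok; rule 5 ok.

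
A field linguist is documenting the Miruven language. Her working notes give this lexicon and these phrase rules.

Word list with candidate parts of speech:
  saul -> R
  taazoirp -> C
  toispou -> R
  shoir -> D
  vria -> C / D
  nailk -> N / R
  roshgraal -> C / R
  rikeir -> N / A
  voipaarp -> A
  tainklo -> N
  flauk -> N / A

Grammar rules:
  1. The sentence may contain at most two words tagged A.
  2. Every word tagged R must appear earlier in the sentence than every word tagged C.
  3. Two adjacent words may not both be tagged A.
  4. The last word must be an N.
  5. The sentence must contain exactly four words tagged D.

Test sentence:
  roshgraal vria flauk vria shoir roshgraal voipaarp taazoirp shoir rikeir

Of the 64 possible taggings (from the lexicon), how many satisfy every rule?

6

Candidates per position — 1:roshgraal {C,R}; 2:vria {C,D}; 3:flauk {N,A}; 4:vria {C,D}; 5:shoir {D}; 6:roshgraal {C,R}; 7:voipaarp {A}; 8:taazoirp {C}; 9:shoir {D}; 10:rikeir {N,A}.
There are 64 candidate sequences in total.
Checking each against the rules leaves 6 sequences.
Count = 6.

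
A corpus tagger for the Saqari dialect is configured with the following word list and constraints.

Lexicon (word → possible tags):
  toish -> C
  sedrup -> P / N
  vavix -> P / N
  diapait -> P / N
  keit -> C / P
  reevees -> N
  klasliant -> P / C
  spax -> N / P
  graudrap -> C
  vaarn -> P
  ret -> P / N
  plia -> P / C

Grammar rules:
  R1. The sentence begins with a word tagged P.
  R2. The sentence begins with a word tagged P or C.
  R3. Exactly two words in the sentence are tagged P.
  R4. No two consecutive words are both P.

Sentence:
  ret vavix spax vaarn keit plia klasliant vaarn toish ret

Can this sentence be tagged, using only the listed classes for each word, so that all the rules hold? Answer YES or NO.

NO

Candidates per position — 1:ret {P,N}; 2:vavix {P,N}; 3:spax {N,P}; 4:vaarn {P}; 5:keit {C,P}; 6:plia {P,C}; 7:klasliant {P,C}; 8:vaarn {P}; 9:toish {C}; 10:ret {P,N}.
Every candidate sequence violates at least one rule; no consistent tagging exists.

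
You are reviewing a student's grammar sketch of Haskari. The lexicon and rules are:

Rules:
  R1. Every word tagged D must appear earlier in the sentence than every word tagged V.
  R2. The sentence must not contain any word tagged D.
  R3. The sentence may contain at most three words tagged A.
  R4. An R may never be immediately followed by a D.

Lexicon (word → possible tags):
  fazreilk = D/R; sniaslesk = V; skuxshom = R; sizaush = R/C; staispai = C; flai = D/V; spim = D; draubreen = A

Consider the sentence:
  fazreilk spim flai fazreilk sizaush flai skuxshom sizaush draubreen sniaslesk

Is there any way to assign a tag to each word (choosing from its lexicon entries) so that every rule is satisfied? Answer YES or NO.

Candidates per position — 1:fazreilk {D,R}; 2:spim {D}; 3:flai {D,V}; 4:fazreilk {D,R}; 5:sizaush {R,C}; 6:flai {D,V}; 7:skuxshom {R}; 8:sizaush {R,C}; 9:draubreen {A}; 10:sniaslesk {V}.
Rule 2 cannot be satisfied by any choice of tags from the lexicon.
So there is no consistent tagging.

NO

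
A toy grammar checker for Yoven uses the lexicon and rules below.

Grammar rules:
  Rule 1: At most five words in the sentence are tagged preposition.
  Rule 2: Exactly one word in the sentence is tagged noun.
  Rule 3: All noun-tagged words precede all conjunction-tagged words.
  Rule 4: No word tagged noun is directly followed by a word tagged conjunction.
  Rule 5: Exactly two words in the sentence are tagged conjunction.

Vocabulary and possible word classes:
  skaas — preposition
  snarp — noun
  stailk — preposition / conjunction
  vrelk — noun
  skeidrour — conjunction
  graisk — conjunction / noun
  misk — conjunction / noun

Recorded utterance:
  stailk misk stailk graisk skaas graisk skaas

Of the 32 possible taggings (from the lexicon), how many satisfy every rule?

1

Candidates per position — 1:stailk {preposition,conjunction}; 2:misk {conjunction,noun}; 3:stailk {preposition,conjunction}; 4:graisk {conjunction,noun}; 5:skaas {preposition}; 6:graisk {conjunction,noun}; 7:skaas {preposition}.
There are 32 candidate sequences in total.
The sequences that satisfy every rule: preposition noun preposition conjunction preposition conjunction preposition.
Count = 1.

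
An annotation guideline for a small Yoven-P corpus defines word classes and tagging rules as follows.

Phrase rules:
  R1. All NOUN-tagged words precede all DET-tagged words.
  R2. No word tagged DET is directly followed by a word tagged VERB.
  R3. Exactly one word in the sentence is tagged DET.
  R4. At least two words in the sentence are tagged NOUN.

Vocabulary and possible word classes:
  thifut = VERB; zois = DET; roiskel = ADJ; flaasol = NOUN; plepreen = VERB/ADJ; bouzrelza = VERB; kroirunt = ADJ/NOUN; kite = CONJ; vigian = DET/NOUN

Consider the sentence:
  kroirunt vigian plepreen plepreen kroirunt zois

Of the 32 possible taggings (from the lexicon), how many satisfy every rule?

Candidates per position — 1:kroirunt {ADJ,NOUN}; 2:vigian {DET,NOUN}; 3:plepreen {VERB,ADJ}; 4:plepreen {VERB,ADJ}; 5:kroirunt {ADJ,NOUN}; 6:zois {DET}.
There are 32 candidate sequences in total.
Checking each against the rules leaves 12 sequences.
Count = 12.

12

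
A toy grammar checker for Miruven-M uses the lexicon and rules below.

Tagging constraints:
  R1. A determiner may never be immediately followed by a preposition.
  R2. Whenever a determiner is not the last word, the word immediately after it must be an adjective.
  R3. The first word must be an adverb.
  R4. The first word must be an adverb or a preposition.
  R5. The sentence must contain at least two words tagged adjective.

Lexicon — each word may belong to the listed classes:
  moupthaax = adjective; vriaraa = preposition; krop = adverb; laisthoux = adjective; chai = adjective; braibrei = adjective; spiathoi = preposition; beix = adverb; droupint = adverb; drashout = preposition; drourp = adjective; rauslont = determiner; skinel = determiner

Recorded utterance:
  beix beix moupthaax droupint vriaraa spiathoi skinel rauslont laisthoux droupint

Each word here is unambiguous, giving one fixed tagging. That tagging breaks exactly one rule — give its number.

Fixed tagging: adverb adverb adjective adverb preposition preposition determiner determiner adjective adverb.
Applying the rules: R1 holds, R2 violated, R3 holds, R4 holds, R5 holds.
Only rule 2 fails.

2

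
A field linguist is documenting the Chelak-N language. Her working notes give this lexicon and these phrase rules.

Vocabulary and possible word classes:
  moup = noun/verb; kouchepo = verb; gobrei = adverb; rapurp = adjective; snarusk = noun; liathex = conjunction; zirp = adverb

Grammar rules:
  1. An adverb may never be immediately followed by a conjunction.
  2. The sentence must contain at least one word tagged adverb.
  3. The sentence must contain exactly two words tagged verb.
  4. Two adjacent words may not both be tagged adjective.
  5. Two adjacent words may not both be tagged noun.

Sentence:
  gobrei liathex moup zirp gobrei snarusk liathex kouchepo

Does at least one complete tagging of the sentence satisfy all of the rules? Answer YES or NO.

NO

Candidates per position — 1:gobrei {adverb}; 2:liathex {conjunction}; 3:moup {noun,verb}; 4:zirp {adverb}; 5:gobrei {adverb}; 6:snarusk {noun}; 7:liathex {conjunction}; 8:kouchepo {verb}.
Rule 1 cannot be satisfied by any choice of tags from the lexicon.
So there is no consistent tagging.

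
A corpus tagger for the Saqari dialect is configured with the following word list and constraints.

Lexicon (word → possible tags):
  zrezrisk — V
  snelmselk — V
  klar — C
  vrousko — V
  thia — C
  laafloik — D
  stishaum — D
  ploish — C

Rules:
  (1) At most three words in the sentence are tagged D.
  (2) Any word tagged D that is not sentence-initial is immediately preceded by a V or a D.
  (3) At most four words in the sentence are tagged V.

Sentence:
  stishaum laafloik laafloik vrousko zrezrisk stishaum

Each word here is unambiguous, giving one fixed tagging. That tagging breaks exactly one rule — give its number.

Fixed tagging: D D D V V D.
Applying the rules: R1 ✗, R2 ✓, R3 ✓.
Only rule 1 fails.

1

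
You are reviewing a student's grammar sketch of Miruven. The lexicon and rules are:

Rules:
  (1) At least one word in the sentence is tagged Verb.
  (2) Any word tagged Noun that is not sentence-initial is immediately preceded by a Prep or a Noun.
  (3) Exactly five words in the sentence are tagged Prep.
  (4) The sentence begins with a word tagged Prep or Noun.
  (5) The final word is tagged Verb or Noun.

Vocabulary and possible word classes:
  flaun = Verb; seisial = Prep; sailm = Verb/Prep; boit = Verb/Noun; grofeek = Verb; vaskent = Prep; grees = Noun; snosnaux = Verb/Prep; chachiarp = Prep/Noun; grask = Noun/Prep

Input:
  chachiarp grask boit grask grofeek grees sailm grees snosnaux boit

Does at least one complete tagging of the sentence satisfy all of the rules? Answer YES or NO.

NO

Candidates per position — 1:chachiarp {Prep,Noun}; 2:grask {Noun,Prep}; 3:boit {Verb,Noun}; 4:grask {Noun,Prep}; 5:grofeek {Verb}; 6:grees {Noun}; 7:sailm {Verb,Prep}; 8:grees {Noun}; 9:snosnaux {Verb,Prep}; 10:boit {Verb,Noun}.
Rule 2 cannot be satisfied by any choice of tags from the lexicon.
So there is no consistent tagging.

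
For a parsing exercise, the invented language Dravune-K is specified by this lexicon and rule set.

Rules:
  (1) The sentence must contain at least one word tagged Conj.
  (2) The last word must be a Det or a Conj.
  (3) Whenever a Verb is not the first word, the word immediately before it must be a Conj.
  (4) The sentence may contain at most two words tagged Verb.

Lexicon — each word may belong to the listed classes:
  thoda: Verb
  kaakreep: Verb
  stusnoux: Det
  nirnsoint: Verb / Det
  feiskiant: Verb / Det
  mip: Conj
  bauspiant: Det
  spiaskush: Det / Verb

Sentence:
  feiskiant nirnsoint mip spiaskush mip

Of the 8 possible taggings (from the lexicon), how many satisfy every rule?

Candidates per position — 1:feiskiant {Verb,Det}; 2:nirnsoint {Verb,Det}; 3:mip {Conj}; 4:spiaskush {Det,Verb}; 5:mip {Conj}.
There are 8 candidate sequences in total.
The sequences that satisfy every rule: Verb Det Conj Det Conj; Verb Det Conj Verb Conj; Det Det Conj Det Conj; Det Det Conj Verb Conj.
Count = 4.

4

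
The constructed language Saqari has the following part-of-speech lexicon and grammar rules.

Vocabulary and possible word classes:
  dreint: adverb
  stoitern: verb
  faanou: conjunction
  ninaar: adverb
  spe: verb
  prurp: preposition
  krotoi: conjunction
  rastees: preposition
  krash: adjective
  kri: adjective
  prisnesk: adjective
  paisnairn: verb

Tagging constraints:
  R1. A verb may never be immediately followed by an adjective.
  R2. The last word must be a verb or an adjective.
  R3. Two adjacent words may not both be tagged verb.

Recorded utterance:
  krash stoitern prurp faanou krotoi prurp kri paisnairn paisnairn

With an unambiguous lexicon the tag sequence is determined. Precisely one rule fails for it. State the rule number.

3

Fixed tagging: adjective verb preposition conjunction conjunction preposition adjective verb verb.
Applying the rules: R1 pass, R2 pass, R3 fail.
Only rule 3 fails.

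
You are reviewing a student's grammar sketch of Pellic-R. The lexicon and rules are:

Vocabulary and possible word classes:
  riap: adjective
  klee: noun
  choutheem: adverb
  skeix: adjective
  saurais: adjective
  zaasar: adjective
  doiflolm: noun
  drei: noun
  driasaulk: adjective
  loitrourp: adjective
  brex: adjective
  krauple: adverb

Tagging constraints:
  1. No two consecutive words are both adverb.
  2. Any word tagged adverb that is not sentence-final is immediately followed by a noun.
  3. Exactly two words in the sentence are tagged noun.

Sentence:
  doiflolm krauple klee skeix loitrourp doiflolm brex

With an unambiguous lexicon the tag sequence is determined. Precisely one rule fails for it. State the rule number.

3

Fixed tagging: noun adverb noun adjective adjective noun adjective.
Applying the rules: R1 pass, R2 pass, R3 fail.
Only rule 3 fails.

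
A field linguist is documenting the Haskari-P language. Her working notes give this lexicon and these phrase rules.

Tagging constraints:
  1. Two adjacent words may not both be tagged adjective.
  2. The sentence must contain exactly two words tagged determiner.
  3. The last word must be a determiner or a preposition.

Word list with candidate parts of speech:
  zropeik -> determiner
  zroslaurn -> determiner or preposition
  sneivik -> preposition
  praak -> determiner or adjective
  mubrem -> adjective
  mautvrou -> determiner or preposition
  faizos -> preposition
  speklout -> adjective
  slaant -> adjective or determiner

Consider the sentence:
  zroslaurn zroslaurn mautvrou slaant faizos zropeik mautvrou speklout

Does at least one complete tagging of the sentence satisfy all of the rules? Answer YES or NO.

Candidates per position — 1:zroslaurn {determiner,preposition}; 2:zroslaurn {determiner,preposition}; 3:mautvrou {determiner,preposition}; 4:slaant {adjective,determiner}; 5:faizos {preposition}; 6:zropeik {determiner}; 7:mautvrou {determiner,preposition}; 8:speklout {adjective}.
Rule 3 cannot be satisfied by any choice of tags from the lexicon.
So there is no consistent tagging.

NO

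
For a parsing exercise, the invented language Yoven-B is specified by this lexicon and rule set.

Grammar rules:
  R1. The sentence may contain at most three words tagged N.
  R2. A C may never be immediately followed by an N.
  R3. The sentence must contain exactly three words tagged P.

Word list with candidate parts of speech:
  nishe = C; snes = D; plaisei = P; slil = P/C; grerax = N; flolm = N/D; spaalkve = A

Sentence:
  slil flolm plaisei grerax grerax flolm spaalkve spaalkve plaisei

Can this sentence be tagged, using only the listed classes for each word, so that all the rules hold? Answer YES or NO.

Candidates per position — 1:slil {P,C}; 2:flolm {N,D}; 3:plaisei {P}; 4:grerax {N}; 5:grerax {N}; 6:flolm {N,D}; 7:spaalkve {A}; 8:spaalkve {A}; 9:plaisei {P}.
One satisfying assignment: P D P N N D A A P.
Rule-by-rule: rule 1 holds; rule 2 holds; rule 3 holds.

YES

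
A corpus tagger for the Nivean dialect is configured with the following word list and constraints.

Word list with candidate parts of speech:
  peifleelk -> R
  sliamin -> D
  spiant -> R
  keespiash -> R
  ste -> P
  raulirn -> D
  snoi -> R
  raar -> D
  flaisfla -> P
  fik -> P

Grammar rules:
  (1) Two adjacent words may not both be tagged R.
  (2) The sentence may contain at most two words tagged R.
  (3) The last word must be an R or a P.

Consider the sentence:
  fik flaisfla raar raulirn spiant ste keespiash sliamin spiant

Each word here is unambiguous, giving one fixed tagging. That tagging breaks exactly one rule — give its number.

Fixed tagging: P P D D R P R D R.
Applying the rules: R1 ok, R2 fails, R3 ok.
Only rule 2 fails.

2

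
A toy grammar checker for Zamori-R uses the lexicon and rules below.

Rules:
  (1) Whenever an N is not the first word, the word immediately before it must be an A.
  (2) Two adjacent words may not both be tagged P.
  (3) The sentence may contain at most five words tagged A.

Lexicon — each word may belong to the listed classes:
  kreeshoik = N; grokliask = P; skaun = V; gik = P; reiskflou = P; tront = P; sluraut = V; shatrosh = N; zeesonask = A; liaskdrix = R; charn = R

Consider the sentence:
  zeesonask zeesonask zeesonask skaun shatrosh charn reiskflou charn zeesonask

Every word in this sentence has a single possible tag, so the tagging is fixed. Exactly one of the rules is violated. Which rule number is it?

1

Fixed tagging: A A A V N R P R A.
Applying the rules: R1 fails, R2 ok, R3 ok.
Only rule 1 fails.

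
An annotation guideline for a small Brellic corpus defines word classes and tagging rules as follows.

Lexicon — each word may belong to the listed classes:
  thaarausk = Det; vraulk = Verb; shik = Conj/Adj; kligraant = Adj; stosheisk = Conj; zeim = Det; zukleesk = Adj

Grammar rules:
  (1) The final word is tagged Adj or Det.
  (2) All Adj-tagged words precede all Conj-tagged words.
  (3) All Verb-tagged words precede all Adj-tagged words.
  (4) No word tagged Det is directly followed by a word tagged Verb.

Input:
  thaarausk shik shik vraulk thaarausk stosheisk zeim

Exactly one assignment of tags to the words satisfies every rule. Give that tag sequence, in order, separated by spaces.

Candidates per position — 1:thaarausk {Det}; 2:shik {Conj,Adj}; 3:shik {Conj,Adj}; 4:vraulk {Verb}; 5:thaarausk {Det}; 6:stosheisk {Conj}; 7:zeim {Det}.
If word 2 were Adj, no tagging could satisfy rule 3; so word 2 is Conj.
If word 3 were Adj, no tagging could satisfy rule 2; so word 3 is Conj.
The unique satisfying tagging is: Det Conj Conj Verb Det Conj Det.
Checking: rule 1 ok; rule 2 ok; rule 3 ok; rule 4 ok.

Det Conj Conj Verb Det Conj Det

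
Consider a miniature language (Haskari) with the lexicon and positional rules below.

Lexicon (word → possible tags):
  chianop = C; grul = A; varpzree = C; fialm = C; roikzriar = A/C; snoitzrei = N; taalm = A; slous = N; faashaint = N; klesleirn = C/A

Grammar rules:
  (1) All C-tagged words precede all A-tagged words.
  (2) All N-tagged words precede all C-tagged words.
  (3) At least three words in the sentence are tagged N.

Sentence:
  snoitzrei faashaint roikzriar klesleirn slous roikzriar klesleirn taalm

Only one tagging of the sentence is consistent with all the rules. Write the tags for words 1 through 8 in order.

Candidates per position — 1:snoitzrei {N}; 2:faashaint {N}; 3:roikzriar {A,C}; 4:klesleirn {C,A}; 5:slous {N}; 6:roikzriar {A,C}; 7:klesleirn {C,A}; 8:taalm {A}.
If word 3 were C, no tagging could satisfy rule 2; so word 3 is A.
If word 4 were C, no tagging could satisfy rule 1; so word 4 is A.
If word 6 were C, no tagging could satisfy rule 1; so word 6 is A.
If word 7 were C, no tagging could satisfy rule 1; so word 7 is A.
So the tagging must be: N N A A N A A A.
Check: rule 1 satisfied; rule 2 satisfied; rule 3 satisfied.

N N A A N A A A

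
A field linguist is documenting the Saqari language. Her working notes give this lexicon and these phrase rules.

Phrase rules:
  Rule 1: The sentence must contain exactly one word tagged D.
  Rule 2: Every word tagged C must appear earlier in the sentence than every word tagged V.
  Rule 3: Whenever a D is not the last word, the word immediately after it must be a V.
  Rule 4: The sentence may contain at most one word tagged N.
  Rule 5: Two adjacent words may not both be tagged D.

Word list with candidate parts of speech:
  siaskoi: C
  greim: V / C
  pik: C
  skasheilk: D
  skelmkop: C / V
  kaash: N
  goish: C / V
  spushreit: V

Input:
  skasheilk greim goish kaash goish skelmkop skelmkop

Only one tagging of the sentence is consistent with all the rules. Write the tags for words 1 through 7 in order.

D V V N V V V

Candidates per position — 1:skasheilk {D}; 2:greim {V,C}; 3:goish {C,V}; 4:kaash {N}; 5:goish {C,V}; 6:skelmkop {C,V}; 7:skelmkop {C,V}.
If word 2 were C, no tagging could satisfy rule 3; so word 2 is V.
If word 3 were C, no tagging could satisfy rule 2; so word 3 is V.
If word 5 were C, no tagging could satisfy rule 2; so word 5 is V.
If word 6 were C, no tagging could satisfy rule 2; so word 6 is V.
If word 7 were C, no tagging could satisfy rule 2; so word 7 is V.
The only consistent sequence is: D V V N V V V.
Rule-by-rule: rule 1 satisfied; rule 2 satisfied; rule 3 satisfied; rule 4 satisfied; rule 5 satisfied.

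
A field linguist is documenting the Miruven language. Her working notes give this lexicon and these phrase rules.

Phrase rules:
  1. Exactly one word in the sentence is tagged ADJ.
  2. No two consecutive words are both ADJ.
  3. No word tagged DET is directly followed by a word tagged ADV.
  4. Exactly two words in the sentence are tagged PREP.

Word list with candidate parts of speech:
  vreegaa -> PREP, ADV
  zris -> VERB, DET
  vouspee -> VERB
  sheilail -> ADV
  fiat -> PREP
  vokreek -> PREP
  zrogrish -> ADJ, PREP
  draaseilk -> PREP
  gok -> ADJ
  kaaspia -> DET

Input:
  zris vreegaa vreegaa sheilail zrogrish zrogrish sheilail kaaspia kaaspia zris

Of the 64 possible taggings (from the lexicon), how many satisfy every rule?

Candidates per position — 1:zris {VERB,DET}; 2:vreegaa {PREP,ADV}; 3:vreegaa {PREP,ADV}; 4:sheilail {ADV}; 5:zrogrish {ADJ,PREP}; 6:zrogrish {ADJ,PREP}; 7:sheilail {ADV}; 8:kaaspia {DET}; 9:kaaspia {DET}; 10:zris {VERB,DET}.
There are 64 candidate sequences in total.
Checking each against the rules leaves 12 sequences.
Count = 12.

12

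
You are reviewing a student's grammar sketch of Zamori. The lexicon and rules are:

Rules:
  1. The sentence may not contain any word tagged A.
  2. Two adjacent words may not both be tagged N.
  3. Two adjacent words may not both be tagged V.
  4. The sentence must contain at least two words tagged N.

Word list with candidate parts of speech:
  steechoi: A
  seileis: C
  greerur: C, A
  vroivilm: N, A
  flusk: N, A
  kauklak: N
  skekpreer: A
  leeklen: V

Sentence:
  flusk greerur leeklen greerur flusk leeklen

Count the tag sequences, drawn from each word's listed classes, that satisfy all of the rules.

Candidates per position — 1:flusk {N,A}; 2:greerur {C,A}; 3:leeklen {V}; 4:greerur {C,A}; 5:flusk {N,A}; 6:leeklen {V}.
There are 16 candidate sequences in total.
The sequences that satisfy every rule: N C V C N V.
Count = 1.

1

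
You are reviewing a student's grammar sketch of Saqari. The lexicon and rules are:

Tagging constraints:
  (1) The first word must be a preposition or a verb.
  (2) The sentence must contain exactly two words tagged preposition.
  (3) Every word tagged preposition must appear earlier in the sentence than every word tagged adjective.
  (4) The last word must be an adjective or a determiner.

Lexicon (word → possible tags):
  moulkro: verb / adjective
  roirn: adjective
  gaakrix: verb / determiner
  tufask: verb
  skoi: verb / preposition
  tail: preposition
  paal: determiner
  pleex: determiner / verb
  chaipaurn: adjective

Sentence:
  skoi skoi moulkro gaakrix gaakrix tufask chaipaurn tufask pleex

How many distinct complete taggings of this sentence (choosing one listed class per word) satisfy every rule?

Candidates per position — 1:skoi {verb,preposition}; 2:skoi {verb,preposition}; 3:moulkro {verb,adjective}; 4:gaakrix {verb,determiner}; 5:gaakrix {verb,determiner}; 6:tufask {verb}; 7:chaipaurn {adjective}; 8:tufask {verb}; 9:pleex {determiner,verb}.
There are 64 candidate sequences in total.
Checking each against the rules leaves 8 sequences.
Count = 8.

8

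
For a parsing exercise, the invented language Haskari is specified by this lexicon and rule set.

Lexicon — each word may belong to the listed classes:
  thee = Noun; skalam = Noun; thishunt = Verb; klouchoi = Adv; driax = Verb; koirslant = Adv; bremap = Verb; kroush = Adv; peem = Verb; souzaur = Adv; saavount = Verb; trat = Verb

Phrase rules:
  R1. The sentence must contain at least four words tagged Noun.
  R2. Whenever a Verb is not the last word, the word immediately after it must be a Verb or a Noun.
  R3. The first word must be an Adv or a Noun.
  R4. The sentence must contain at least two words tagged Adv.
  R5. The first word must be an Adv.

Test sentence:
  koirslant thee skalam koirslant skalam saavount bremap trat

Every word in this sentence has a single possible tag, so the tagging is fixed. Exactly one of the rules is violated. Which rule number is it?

1

Fixed tagging: Adv Noun Noun Adv Noun Verb Verb Verb.
Rule check: R1 violated, R2 holds, R3 holds, R4 holds, R5 holds.
Only rule 1 fails.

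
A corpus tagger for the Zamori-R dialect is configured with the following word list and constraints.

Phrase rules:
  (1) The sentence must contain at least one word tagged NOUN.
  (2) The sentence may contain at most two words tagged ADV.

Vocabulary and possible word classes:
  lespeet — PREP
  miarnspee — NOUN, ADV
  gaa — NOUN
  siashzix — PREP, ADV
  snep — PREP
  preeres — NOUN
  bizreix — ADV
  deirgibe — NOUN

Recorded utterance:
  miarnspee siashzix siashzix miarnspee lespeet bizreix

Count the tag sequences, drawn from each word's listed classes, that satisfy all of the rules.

5

Candidates per position — 1:miarnspee {NOUN,ADV}; 2:siashzix {PREP,ADV}; 3:siashzix {PREP,ADV}; 4:miarnspee {NOUN,ADV}; 5:lespeet {PREP}; 6:bizreix {ADV}.
There are 16 candidate sequences in total.
The sequences that satisfy every rule: NOUN PREP PREP NOUN PREP ADV; NOUN PREP PREP ADV PREP ADV; NOUN PREP ADV NOUN PREP ADV; NOUN ADV PREP NOUN PREP ADV; ADV PREP PREP NOUN PREP ADV.
Count = 5.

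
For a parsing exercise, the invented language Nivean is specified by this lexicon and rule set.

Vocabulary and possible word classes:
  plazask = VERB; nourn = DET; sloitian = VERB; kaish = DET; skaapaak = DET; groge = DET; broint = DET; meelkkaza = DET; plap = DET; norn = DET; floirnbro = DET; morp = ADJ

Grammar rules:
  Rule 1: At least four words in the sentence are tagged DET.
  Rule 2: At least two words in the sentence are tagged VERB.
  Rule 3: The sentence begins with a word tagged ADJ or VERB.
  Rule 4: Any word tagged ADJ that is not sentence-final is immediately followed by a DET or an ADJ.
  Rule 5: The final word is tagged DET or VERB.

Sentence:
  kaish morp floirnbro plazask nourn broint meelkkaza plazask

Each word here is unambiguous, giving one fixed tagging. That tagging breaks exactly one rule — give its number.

Fixed tagging: DET ADJ DET VERB DET DET DET VERB.
Rule check: R1 holds, R2 holds, R3 violated, R4 holds, R5 holds.
Only rule 3 fails.

3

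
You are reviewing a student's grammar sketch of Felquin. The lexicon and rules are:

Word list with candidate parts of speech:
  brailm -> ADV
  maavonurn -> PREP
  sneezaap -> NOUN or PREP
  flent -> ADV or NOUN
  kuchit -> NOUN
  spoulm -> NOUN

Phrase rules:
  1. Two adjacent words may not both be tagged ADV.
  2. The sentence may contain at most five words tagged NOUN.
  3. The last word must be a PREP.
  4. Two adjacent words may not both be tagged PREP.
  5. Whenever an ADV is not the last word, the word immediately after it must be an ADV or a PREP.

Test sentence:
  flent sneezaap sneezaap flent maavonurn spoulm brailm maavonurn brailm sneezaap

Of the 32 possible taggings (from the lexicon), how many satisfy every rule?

Candidates per position — 1:flent {ADV,NOUN}; 2:sneezaap {NOUN,PREP}; 3:sneezaap {NOUN,PREP}; 4:flent {ADV,NOUN}; 5:maavonurn {PREP}; 6:spoulm {NOUN}; 7:brailm {ADV}; 8:maavonurn {PREP}; 9:brailm {ADV}; 10:sneezaap {NOUN,PREP}.
There are 32 candidate sequences in total.
Checking each against the rules leaves 8 sequences.
Count = 8.

8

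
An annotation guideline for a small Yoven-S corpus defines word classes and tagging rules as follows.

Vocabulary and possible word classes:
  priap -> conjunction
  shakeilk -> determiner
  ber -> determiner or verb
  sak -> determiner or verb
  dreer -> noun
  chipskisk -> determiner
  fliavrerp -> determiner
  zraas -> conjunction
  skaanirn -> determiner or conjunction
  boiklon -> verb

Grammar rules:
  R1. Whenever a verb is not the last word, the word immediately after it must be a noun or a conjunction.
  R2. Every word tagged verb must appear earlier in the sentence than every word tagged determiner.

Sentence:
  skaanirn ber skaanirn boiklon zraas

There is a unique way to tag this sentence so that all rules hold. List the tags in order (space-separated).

Candidates per position — 1:skaanirn {determiner,conjunction}; 2:ber {determiner,verb}; 3:skaanirn {determiner,conjunction}; 4:boiklon {verb}; 5:zraas {conjunction}.
If word 1 were determiner, no tagging could satisfy rule 2; so word 1 is conjunction.
If word 2 were determiner, no tagging could satisfy rule 2; so word 2 is verb.
If word 3 were determiner, no tagging could satisfy rule 1; so word 3 is conjunction.
The unique satisfying tagging is: conjunction verb conjunction verb conjunction.
Verifying each rule — rule 1 ok; rule 2 ok.

conjunction verb conjunction verb conjunction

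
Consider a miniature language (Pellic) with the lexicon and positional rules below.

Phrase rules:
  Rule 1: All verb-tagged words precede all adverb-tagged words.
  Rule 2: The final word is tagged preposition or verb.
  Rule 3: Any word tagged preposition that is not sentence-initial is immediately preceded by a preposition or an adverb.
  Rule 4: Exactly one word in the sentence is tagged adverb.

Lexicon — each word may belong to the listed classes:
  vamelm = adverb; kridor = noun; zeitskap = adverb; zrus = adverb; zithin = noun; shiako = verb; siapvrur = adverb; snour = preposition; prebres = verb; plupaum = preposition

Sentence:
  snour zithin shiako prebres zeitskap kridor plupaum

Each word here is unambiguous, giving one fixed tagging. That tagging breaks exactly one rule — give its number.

3

Fixed tagging: preposition noun verb verb adverb noun preposition.
Rule check: R1 ✓, R2 ✓, R3 ✗, R4 ✓.
Only rule 3 fails.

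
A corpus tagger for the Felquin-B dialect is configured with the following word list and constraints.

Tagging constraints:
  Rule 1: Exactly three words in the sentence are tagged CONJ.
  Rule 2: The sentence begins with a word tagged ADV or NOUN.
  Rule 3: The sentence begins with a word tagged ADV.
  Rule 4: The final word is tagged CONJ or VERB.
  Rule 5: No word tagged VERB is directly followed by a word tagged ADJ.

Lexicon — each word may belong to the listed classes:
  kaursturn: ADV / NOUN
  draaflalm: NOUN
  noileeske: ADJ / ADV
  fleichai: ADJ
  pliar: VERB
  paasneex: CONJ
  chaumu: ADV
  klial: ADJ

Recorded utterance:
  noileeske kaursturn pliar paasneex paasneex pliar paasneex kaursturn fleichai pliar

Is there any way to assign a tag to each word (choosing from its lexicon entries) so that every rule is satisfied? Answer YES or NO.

Candidates per position — 1:noileeske {ADJ,ADV}; 2:kaursturn {ADV,NOUN}; 3:pliar {VERB}; 4:paasneex {CONJ}; 5:paasneex {CONJ}; 6:pliar {VERB}; 7:paasneex {CONJ}; 8:kaursturn {ADV,NOUN}; 9:fleichai {ADJ}; 10:pliar {VERB}.
One satisfying assignment: ADV NOUN VERB CONJ CONJ VERB CONJ ADV ADJ VERB.
Verifying each rule — rule 1 satisfied; rule 2 satisfied; rule 3 satisfied; rule 4 satisfied; rule 5 satisfied.

YES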